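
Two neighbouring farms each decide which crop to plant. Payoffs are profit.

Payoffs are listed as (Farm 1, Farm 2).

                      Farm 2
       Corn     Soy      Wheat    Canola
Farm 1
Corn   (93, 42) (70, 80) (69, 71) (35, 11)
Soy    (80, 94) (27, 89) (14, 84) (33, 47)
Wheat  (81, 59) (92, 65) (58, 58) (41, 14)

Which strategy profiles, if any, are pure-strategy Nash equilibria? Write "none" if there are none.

Check each profile: it is a Nash equilibrium iff no player can strictly gain by switching unilaterally.
(Corn, Corn): Farm 2 can switch to Soy (42 → 80). Not NE.
(Corn, Soy): Farm 1 can switch to Wheat (70 → 92). Not NE.
(Corn, Wheat): Farm 2 can switch to Soy (71 → 80). Not NE.
(Corn, Canola): Farm 1 can switch to Wheat (35 → 41). Not NE.
(Soy, Corn): Farm 1 can switch to Corn (80 → 93). Not NE.
(Soy, Soy): Farm 1 can switch to Corn (27 → 70). Not NE.
(Wheat, Soy): Farm 1 gets 92, best alternative 70; Farm 2 gets 65, best alternative 59. No profitable deviation — NE.
(The remaining 5 profiles each have a profitable deviation by the same check.)

Pure NE: (Wheat, Soy)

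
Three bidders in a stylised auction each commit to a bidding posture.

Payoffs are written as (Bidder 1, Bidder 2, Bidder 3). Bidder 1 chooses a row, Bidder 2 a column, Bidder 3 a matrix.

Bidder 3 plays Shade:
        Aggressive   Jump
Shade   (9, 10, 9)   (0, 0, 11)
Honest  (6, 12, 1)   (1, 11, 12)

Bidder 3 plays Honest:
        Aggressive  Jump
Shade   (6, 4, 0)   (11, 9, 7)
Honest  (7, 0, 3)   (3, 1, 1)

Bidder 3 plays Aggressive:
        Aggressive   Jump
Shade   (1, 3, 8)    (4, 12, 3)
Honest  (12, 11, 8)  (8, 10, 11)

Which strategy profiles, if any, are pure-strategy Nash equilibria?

Bidder 1 against (Aggressive, Shade): payoffs 9, 6 → best response Shade.
Bidder 1 against (Aggressive, Honest): payoffs 6, 7 → best response Honest.
Bidder 1 against (Aggressive, Aggressive): payoffs 1, 12 → best response Honest.
Bidder 1 against (Jump, Shade): payoffs 0, 1 → best response Honest.
Bidder 1 against (Jump, Honest): payoffs 11, 3 → best response Shade.
Bidder 1 against (Jump, Aggressive): payoffs 4, 8 → best response Honest.
Bidder 2 against (Shade, Shade): payoffs 10, 0 → best response Aggressive.
Bidder 2 against (Shade, Honest): payoffs 4, 9 → best response Jump.
Bidder 2 against (Shade, Aggressive): payoffs 3, 12 → best response Jump.
Bidder 2 against (Honest, Shade): payoffs 12, 11 → best response Aggressive.
Bidder 2 against (Honest, Honest): payoffs 0, 1 → best response Jump.
Bidder 2 against (Honest, Aggressive): payoffs 11, 10 → best response Aggressive.
Bidder 3 against (Shade, Aggressive): payoffs 9, 0, 8 → best response Shade.
Bidder 3 against (Shade, Jump): payoffs 11, 7, 3 → best response Shade.
Bidder 3 against (Honest, Aggressive): payoffs 1, 3, 8 → best response Aggressive.
Bidder 3 against (Honest, Jump): payoffs 12, 1, 11 → best response Shade.
Mutual best responses: (Shade, Aggressive, Shade); (Honest, Aggressive, Aggressive).

The pure Nash equilibria are (Shade, Aggressive, Shade), (Honest, Aggressive, Aggressive).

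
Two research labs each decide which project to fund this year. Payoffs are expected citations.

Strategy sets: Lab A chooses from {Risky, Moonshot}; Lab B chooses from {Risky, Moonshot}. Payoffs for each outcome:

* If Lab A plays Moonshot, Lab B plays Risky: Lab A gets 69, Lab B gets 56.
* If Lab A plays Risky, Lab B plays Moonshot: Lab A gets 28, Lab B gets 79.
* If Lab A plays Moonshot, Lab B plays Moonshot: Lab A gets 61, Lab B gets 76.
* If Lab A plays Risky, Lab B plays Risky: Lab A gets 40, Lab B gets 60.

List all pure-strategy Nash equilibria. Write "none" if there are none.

Lab A against Risky: payoffs 40, 69 → best response Moonshot.
Lab A against Moonshot: payoffs 28, 61 → best response Moonshot.
Lab B against Risky: payoffs 60, 79 → best response Moonshot.
Lab B against Moonshot: payoffs 56, 76 → best response Moonshot.
Mutual best responses: (Moonshot, Moonshot).

The unique pure-strategy Nash equilibrium is (Moonshot, Moonshot).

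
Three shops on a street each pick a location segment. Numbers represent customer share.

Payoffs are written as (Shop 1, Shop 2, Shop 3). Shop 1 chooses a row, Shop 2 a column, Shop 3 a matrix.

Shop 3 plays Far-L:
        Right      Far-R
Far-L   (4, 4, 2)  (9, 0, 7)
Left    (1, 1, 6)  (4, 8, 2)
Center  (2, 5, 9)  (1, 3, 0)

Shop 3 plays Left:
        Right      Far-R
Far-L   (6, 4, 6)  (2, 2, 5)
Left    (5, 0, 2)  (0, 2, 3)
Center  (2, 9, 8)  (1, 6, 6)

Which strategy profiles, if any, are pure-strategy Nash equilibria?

The unique pure-strategy Nash equilibrium is (Far-L, Right, Left).

Shop 1 against (Right, Far-L): payoffs 4, 1, 2 → best response Far-L.
Shop 1 against (Right, Left): payoffs 6, 5, 2 → best response Far-L.
Shop 1 against (Far-R, Far-L): payoffs 9, 4, 1 → best response Far-L.
Shop 1 against (Far-R, Left): payoffs 2, 0, 1 → best response Far-L.
Shop 2 against (Far-L, Far-L): payoffs 4, 0 → best response Right.
Shop 2 against (Far-L, Left): payoffs 4, 2 → best response Right.
Shop 2 against (Left, Far-L): payoffs 1, 8 → best response Far-R.
Shop 2 against (Left, Left): payoffs 0, 2 → best response Far-R.
Shop 2 against (Center, Far-L): payoffs 5, 3 → best response Right.
Shop 2 against (Center, Left): payoffs 9, 6 → best response Right.
Shop 3 against (Far-L, Right): payoffs 2, 6 → best response Left.
Shop 3 against (Far-L, Far-R): payoffs 7, 5 → best response Far-L.
Shop 3 against (Left, Right): payoffs 6, 2 → best response Far-L.
Shop 3 against (Left, Far-R): payoffs 2, 3 → best response Left.
Shop 3 against (Center, Right): payoffs 9, 8 → best response Far-L.
Shop 3 against (Center, Far-R): payoffs 0, 6 → best response Left.
Mutual best responses: (Far-L, Right, Left).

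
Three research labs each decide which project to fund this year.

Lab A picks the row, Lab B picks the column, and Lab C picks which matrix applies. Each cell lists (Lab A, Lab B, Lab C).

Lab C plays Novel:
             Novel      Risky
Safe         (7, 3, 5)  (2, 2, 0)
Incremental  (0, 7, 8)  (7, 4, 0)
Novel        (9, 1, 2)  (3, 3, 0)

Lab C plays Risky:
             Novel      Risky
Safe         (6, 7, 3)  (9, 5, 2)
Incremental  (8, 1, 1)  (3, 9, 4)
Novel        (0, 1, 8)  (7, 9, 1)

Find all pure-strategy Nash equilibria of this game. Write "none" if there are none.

Mark each player's best response to every combination of opponents' strategies; a profile where every player is best-responding is a pure Nash equilibrium.
Lab A against (Novel, Novel): payoffs 7, 0, 9 → best response Novel.
Lab A against (Novel, Risky): payoffs 6, 8, 0 → best response Incremental.
Lab A against (Risky, Novel): payoffs 2, 7, 3 → best response Incremental.
Lab A against (Risky, Risky): payoffs 9, 3, 7 → best response Safe.
Lab B against (Safe, Novel): payoffs 3, 2 → best response Novel.
Lab B against (Safe, Risky): payoffs 7, 5 → best response Novel.
Lab B against (Incremental, Novel): payoffs 7, 4 → best response Novel.
Lab B against (Incremental, Risky): payoffs 1, 9 → best response Risky.
Lab B against (Novel, Novel): payoffs 1, 3 → best response Risky.
Lab B against (Novel, Risky): payoffs 1, 9 → best response Risky.
Lab C against (Safe, Novel): payoffs 5, 3 → best response Novel.
Lab C against (Safe, Risky): payoffs 0, 2 → best response Risky.
Lab C against (Incremental, Novel): payoffs 8, 1 → best response Novel.
Lab C against (Incremental, Risky): payoffs 0, 4 → best response Risky.
Lab C against (Novel, Novel): payoffs 2, 8 → best response Risky.
Lab C against (Novel, Risky): payoffs 0, 1 → best response Risky.
No profile is a mutual best response for all players.

none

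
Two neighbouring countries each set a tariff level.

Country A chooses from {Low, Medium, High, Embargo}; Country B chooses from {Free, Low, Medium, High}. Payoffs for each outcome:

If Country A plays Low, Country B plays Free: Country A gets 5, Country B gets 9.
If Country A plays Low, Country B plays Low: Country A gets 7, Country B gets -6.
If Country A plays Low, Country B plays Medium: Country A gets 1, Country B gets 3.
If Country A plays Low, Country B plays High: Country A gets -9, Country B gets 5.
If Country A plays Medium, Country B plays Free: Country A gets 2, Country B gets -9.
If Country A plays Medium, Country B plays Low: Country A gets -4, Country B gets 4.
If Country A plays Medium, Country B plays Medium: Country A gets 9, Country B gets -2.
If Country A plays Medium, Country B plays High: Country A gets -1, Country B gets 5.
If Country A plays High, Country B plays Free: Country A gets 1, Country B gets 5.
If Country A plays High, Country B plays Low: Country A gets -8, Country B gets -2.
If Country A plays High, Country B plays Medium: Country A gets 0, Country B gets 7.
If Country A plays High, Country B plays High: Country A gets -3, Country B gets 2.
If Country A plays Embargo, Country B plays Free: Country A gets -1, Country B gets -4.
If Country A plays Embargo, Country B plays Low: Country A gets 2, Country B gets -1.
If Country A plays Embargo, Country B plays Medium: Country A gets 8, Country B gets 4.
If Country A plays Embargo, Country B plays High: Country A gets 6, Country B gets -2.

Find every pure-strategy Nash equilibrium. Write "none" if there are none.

The unique pure-strategy Nash equilibrium is (Low, Free).

(Low, Free): Country A gets 5, best alternative 2; Country B gets 9, best alternative 5. No profitable deviation — NE.
(Low, Low): Country B can switch to Free (-6 → 9). Not NE.
(Low, Medium): Country A can switch to Medium (1 → 9). Not NE.
(Low, High): Country A can switch to Medium (-9 → -1). Not NE.
(Medium, Free): Country A can switch to Low (2 → 5). Not NE.
(Medium, Low): Country A can switch to Low (-4 → 7). Not NE.
(Medium, Medium): Country B can switch to Low (-2 → 4). Not NE.
(The remaining 9 profiles each have a profitable deviation by the same check.)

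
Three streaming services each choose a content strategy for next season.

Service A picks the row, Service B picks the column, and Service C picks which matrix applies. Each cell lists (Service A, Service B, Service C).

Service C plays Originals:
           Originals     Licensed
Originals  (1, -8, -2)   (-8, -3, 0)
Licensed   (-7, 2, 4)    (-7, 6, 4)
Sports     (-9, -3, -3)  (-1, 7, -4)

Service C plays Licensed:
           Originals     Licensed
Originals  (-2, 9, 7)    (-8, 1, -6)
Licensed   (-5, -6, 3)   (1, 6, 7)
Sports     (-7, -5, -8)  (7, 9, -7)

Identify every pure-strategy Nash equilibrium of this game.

The pure Nash equilibria are (Originals, Originals, Licensed); (Sports, Licensed, Originals).

For each player, find the best response to each opponent profile; mutual best responses are the pure NE.
Service A against (Originals, Originals): payoffs 1, -7, -9 → best response Originals.
Service A against (Originals, Licensed): payoffs -2, -5, -7 → best response Originals.
Service A against (Licensed, Originals): payoffs -8, -7, -1 → best response Sports.
Service A against (Licensed, Licensed): payoffs -8, 1, 7 → best response Sports.
Service B against (Originals, Originals): payoffs -8, -3 → best response Licensed.
Service B against (Originals, Licensed): payoffs 9, 1 → best response Originals.
Service B against (Licensed, Originals): payoffs 2, 6 → best response Licensed.
Service B against (Licensed, Licensed): payoffs -6, 6 → best response Licensed.
Service B against (Sports, Originals): payoffs -3, 7 → best response Licensed.
Service B against (Sports, Licensed): payoffs -5, 9 → best response Licensed.
Service C against (Originals, Originals): payoffs -2, 7 → best response Licensed.
Service C against (Originals, Licensed): payoffs 0, -6 → best response Originals.
Service C against (Licensed, Originals): payoffs 4, 3 → best response Originals.
Service C against (Licensed, Licensed): payoffs 4, 7 → best response Licensed.
Service C against (Sports, Originals): payoffs -3, -8 → best response Originals.
Service C against (Sports, Licensed): payoffs -4, -7 → best response Originals.
Mutual best responses: (Originals, Originals, Licensed); (Sports, Licensed, Originals).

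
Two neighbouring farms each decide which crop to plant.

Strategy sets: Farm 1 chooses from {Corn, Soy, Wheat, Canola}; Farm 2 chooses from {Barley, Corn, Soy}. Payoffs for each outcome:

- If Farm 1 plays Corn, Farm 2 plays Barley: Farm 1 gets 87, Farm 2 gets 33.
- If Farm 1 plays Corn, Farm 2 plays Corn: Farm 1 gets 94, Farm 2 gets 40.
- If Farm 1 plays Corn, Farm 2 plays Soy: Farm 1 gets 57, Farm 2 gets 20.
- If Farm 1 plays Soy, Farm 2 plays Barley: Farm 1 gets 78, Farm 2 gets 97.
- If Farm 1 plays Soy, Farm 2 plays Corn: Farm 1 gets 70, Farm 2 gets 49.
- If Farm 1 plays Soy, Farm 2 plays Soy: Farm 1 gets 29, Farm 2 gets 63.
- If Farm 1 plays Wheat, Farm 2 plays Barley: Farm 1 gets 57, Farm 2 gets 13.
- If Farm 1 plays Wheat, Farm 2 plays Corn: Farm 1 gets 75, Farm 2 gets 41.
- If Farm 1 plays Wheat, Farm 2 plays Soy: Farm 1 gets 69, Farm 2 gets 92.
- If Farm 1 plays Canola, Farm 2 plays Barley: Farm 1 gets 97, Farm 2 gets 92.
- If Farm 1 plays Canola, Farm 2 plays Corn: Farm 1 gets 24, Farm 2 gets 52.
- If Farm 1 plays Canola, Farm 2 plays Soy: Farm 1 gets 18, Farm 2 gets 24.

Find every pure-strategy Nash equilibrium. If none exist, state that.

Mark each player's best response to every combination of opponents' strategies; a profile where every player is best-responding is a pure Nash equilibrium.
Farm 1 against Barley: payoffs 87, 78, 57, 97 → best response Canola.
Farm 1 against Corn: payoffs 94, 70, 75, 24 → best response Corn.
Farm 1 against Soy: payoffs 57, 29, 69, 18 → best response Wheat.
Farm 2 against Corn: payoffs 33, 40, 20 → best response Corn.
Farm 2 against Soy: payoffs 97, 49, 63 → best response Barley.
Farm 2 against Wheat: payoffs 13, 41, 92 → best response Soy.
Farm 2 against Canola: payoffs 92, 52, 24 → best response Barley.
Mutual best responses: (Corn, Corn); (Wheat, Soy); (Canola, Barley).

(Corn, Corn); (Wheat, Soy); (Canola, Barley)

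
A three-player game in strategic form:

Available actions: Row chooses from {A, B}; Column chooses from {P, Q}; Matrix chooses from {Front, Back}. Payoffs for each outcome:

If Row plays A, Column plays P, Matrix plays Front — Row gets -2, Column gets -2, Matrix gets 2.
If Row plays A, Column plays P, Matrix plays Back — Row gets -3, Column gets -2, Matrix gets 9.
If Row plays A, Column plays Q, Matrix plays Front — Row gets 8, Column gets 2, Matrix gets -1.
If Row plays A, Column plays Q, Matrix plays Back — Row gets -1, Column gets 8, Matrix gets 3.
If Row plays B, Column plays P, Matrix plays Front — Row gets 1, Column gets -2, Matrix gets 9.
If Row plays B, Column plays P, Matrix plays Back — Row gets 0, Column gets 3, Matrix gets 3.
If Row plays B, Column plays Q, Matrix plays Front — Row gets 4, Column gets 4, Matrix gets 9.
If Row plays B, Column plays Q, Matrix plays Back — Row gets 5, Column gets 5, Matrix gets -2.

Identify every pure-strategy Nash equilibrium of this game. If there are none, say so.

(A, P, Front): Row can switch to B (-2 → 1). Not NE.
(A, P, Back): Row can switch to B (-3 → 0). Not NE.
(A, Q, Front): Matrix can switch to Back (-1 → 3). Not NE.
(A, Q, Back): Row can switch to B (-1 → 5). Not NE.
(B, P, Front): Column can switch to Q (-2 → 4). Not NE.
(B, P, Back): Column can switch to Q (3 → 5). Not NE.
(B, Q, Front): Row can switch to A (4 → 8). Not NE.
(B, Q, Back): Matrix can switch to Front (-2 → 9). Not NE.

No pure-strategy Nash equilibrium.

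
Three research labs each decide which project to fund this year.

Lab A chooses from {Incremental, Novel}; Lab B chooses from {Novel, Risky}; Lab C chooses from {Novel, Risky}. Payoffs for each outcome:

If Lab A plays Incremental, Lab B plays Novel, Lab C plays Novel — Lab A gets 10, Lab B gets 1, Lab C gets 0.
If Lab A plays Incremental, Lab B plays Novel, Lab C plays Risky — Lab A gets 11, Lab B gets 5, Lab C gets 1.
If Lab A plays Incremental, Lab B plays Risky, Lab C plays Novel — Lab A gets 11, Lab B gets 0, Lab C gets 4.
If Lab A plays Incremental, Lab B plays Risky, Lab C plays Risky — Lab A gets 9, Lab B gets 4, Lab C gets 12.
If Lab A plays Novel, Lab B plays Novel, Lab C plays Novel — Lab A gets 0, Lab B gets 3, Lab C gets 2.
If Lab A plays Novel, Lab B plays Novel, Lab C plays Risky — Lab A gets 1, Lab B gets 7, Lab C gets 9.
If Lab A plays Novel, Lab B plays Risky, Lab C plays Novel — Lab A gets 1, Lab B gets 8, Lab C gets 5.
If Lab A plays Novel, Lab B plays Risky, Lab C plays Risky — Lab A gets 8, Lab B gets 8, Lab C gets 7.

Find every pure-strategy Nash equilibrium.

Pure NE: (Incremental, Novel, Risky)

Check each profile: it is a Nash equilibrium iff no player can strictly gain by switching unilaterally.
(Incremental, Novel, Novel): Lab C can switch to Risky (0 → 1). Not NE.
(Incremental, Novel, Risky): Lab A gets 11, best alternative 1; Lab B gets 5, best alternative 4; Lab C gets 1, best alternative 0. No profitable deviation — NE.
(Incremental, Risky, Novel): Lab B can switch to Novel (0 → 1). Not NE.
(Incremental, Risky, Risky): Lab B can switch to Novel (4 → 5). Not NE.
(Novel, Novel, Novel): Lab A can switch to Incremental (0 → 10). Not NE.
(Novel, Novel, Risky): Lab A can switch to Incremental (1 → 11). Not NE.
(Novel, Risky, Novel): Lab A can switch to Incremental (1 → 11). Not NE.
(Novel, Risky, Risky): Lab A can switch to Incremental (8 → 9). Not NE.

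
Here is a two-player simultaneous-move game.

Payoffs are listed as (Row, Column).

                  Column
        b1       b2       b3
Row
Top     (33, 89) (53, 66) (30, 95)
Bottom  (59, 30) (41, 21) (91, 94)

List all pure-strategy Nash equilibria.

For each player, find the best response to each opponent profile; mutual best responses are the pure NE.
Row against b1: payoffs 33, 59 → best response Bottom.
Row against b2: payoffs 53, 41 → best response Top.
Row against b3: payoffs 30, 91 → best response Bottom.
Column against Top: payoffs 89, 66, 95 → best response b3.
Column against Bottom: payoffs 30, 21, 94 → best response b3.
Mutual best responses: (Bottom, b3).

The unique pure-strategy Nash equilibrium is (Bottom, b3).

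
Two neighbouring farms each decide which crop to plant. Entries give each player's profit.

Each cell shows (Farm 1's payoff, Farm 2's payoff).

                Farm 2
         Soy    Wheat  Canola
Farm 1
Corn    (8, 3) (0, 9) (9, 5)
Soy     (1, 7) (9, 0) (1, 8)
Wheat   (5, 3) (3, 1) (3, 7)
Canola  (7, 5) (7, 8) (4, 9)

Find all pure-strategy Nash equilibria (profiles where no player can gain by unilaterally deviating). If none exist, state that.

(Corn, Soy): Farm 2 can switch to Wheat (3 → 9). Not NE.
(Corn, Wheat): Farm 1 can switch to Soy (0 → 9). Not NE.
(Corn, Canola): Farm 2 can switch to Wheat (5 → 9). Not NE.
(Soy, Soy): Farm 1 can switch to Corn (1 → 8). Not NE.
(Soy, Wheat): Farm 2 can switch to Soy (0 → 7). Not NE.
(Soy, Canola): Farm 1 can switch to Corn (1 → 9). Not NE.
(The remaining 6 profiles each have a profitable deviation by the same check.)

This game has no pure Nash equilibrium.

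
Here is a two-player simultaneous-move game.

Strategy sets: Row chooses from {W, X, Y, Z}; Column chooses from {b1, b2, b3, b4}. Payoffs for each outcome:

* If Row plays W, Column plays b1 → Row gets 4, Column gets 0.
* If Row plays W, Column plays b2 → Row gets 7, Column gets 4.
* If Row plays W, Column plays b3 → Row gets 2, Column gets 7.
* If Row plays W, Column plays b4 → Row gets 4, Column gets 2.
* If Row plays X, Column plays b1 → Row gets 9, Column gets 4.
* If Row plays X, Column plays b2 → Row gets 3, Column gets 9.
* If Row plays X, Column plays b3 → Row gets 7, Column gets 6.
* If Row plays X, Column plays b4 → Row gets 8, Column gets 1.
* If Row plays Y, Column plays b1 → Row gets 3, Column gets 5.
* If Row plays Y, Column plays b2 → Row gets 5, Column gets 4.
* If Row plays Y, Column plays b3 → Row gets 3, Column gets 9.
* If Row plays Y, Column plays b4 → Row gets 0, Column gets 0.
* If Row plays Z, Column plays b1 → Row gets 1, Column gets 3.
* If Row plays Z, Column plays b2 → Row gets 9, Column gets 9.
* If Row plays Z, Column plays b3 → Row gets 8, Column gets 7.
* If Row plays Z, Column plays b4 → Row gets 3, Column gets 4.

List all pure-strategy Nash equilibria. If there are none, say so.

Pure NE: (Z, b2)

(W, b1): Row can switch to X (4 → 9). Not NE.
(W, b2): Row can switch to Z (7 → 9). Not NE.
(W, b3): Row can switch to X (2 → 7). Not NE.
(W, b4): Row can switch to X (4 → 8). Not NE.
(X, b1): Column can switch to b2 (4 → 9). Not NE.
(X, b2): Row can switch to W (3 → 7). Not NE.
(Z, b2): Row gets 9, best alternative 7; Column gets 9, best alternative 7. No profitable deviation — NE.
(The remaining 9 profiles each have a profitable deviation by the same check.)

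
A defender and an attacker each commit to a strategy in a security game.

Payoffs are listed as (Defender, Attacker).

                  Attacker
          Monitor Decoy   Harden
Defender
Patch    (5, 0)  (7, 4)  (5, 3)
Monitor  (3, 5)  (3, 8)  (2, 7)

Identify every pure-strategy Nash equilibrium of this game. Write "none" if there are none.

(Patch, Decoy)

(Patch, Monitor): Attacker can switch to Decoy (0 → 4). Not NE.
(Patch, Decoy): Defender gets 7, best alternative 3; Attacker gets 4, best alternative 3. No profitable deviation — NE.
(Patch, Harden): Attacker can switch to Decoy (3 → 4). Not NE.
(Monitor, Monitor): Defender can switch to Patch (3 → 5). Not NE.
(Monitor, Decoy): Defender can switch to Patch (3 → 7). Not NE.
(Monitor, Harden): Defender can switch to Patch (2 → 5). Not NE.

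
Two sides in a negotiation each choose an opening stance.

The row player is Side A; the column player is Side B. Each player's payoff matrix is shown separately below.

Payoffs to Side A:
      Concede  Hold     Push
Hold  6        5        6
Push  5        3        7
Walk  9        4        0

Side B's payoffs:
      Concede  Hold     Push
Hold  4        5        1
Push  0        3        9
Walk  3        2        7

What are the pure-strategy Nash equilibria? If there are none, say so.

Side A against Concede: payoffs 6, 5, 9 → best response Walk.
Side A against Hold: payoffs 5, 3, 4 → best response Hold.
Side A against Push: payoffs 6, 7, 0 → best response Push.
Side B against Hold: payoffs 4, 5, 1 → best response Hold.
Side B against Push: payoffs 0, 3, 9 → best response Push.
Side B against Walk: payoffs 3, 2, 7 → best response Push.
Mutual best responses: (Hold, Hold); (Push, Push).

The pure Nash equilibria are (Hold, Hold), (Push, Push).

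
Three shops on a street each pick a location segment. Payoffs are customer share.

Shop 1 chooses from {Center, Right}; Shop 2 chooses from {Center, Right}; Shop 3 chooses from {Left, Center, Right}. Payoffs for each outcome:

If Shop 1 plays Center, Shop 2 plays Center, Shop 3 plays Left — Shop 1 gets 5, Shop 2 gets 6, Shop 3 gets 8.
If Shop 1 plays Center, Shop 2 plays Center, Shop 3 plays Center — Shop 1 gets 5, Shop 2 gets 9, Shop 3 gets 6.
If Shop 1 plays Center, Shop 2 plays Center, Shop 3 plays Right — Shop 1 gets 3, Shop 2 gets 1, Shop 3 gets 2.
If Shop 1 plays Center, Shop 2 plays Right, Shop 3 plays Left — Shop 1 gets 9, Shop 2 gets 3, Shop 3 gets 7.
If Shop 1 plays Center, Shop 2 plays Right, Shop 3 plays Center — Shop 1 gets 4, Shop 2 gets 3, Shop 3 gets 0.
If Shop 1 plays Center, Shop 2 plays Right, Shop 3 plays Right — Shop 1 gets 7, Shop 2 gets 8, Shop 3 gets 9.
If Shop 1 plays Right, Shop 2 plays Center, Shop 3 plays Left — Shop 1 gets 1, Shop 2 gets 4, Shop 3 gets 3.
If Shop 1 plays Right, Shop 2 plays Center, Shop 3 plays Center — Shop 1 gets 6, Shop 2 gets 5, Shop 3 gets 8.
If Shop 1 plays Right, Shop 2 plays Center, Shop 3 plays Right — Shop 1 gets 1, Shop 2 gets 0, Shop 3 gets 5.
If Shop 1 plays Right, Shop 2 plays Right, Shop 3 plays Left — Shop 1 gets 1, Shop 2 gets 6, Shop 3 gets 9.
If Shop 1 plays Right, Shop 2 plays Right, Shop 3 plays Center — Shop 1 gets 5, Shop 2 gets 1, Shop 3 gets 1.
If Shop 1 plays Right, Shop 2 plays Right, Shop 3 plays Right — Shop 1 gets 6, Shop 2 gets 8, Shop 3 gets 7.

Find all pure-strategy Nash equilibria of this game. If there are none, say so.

The pure Nash equilibria are (Center, Center, Left); (Center, Right, Right); (Right, Center, Center).

Shop 1 against (Center, Left): payoffs 5, 1 → best response Center.
Shop 1 against (Center, Center): payoffs 5, 6 → best response Right.
Shop 1 against (Center, Right): payoffs 3, 1 → best response Center.
Shop 1 against (Right, Left): payoffs 9, 1 → best response Center.
Shop 1 against (Right, Center): payoffs 4, 5 → best response Right.
Shop 1 against (Right, Right): payoffs 7, 6 → best response Center.
Shop 2 against (Center, Left): payoffs 6, 3 → best response Center.
Shop 2 against (Center, Center): payoffs 9, 3 → best response Center.
Shop 2 against (Center, Right): payoffs 1, 8 → best response Right.
Shop 2 against (Right, Left): payoffs 4, 6 → best response Right.
Shop 2 against (Right, Center): payoffs 5, 1 → best response Center.
Shop 2 against (Right, Right): payoffs 0, 8 → best response Right.
Shop 3 against (Center, Center): payoffs 8, 6, 2 → best response Left.
Shop 3 against (Center, Right): payoffs 7, 0, 9 → best response Right.
Shop 3 against (Right, Center): payoffs 3, 8, 5 → best response Center.
Shop 3 against (Right, Right): payoffs 9, 1, 7 → best response Left.
Mutual best responses: (Center, Center, Left); (Center, Right, Right); (Right, Center, Center).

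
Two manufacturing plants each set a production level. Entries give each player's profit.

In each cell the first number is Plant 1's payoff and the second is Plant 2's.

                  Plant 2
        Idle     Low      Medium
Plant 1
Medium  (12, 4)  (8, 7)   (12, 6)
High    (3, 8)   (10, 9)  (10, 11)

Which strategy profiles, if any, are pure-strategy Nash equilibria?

(Medium, Idle): Plant 2 can switch to Low (4 → 7). Not NE.
(Medium, Low): Plant 1 can switch to High (8 → 10). Not NE.
(Medium, Medium): Plant 2 can switch to Low (6 → 7). Not NE.
(High, Idle): Plant 1 can switch to Medium (3 → 12). Not NE.
(High, Low): Plant 2 can switch to Medium (9 → 11). Not NE.
(High, Medium): Plant 1 can switch to Medium (10 → 12). Not NE.

There is no pure-strategy Nash equilibrium.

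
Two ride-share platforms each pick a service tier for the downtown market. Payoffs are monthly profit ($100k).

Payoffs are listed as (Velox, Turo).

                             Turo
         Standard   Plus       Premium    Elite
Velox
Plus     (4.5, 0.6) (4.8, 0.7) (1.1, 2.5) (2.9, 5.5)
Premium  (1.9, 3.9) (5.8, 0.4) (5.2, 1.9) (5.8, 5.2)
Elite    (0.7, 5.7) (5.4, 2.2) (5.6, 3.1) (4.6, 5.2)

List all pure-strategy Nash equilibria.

Velox against Standard: payoffs 4.5, 1.9, 0.7 → best response Plus.
Velox against Plus: payoffs 4.8, 5.8, 5.4 → best response Premium.
Velox against Premium: payoffs 1.1, 5.2, 5.6 → best response Elite.
Velox against Elite: payoffs 2.9, 5.8, 4.6 → best response Premium.
Turo against Plus: payoffs 0.6, 0.7, 2.5, 5.5 → best response Elite.
Turo against Premium: payoffs 3.9, 0.4, 1.9, 5.2 → best response Elite.
Turo against Elite: payoffs 5.7, 2.2, 3.1, 5.2 → best response Standard.
Mutual best responses: (Premium, Elite).

(Premium, Elite)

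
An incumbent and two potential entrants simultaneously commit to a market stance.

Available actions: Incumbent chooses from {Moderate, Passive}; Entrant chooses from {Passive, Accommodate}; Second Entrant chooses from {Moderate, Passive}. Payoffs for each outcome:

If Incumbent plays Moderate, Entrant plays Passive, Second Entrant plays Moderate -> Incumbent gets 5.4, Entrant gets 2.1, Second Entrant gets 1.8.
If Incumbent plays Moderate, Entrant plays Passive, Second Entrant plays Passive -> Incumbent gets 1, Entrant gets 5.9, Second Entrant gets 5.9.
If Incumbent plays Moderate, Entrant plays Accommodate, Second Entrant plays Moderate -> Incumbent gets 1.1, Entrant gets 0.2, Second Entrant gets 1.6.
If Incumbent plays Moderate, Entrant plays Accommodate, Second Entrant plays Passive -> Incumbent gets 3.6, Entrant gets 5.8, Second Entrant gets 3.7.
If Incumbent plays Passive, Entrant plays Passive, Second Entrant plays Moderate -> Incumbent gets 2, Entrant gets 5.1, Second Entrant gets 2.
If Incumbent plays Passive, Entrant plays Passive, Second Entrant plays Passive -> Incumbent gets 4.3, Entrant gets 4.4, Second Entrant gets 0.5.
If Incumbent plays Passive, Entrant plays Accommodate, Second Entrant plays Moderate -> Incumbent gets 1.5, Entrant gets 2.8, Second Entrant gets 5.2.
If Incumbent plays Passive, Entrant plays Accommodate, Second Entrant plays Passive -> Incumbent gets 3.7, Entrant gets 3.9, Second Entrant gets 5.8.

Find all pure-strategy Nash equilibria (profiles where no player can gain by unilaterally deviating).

For each player, find the best response to each opponent profile; mutual best responses are the pure NE.
Incumbent against (Passive, Moderate): payoffs 5.4, 2 → best response Moderate.
Incumbent against (Passive, Passive): payoffs 1, 4.3 → best response Passive.
Incumbent against (Accommodate, Moderate): payoffs 1.1, 1.5 → best response Passive.
Incumbent against (Accommodate, Passive): payoffs 3.6, 3.7 → best response Passive.
Entrant against (Moderate, Moderate): payoffs 2.1, 0.2 → best response Passive.
Entrant against (Moderate, Passive): payoffs 5.9, 5.8 → best response Passive.
Entrant against (Passive, Moderate): payoffs 5.1, 2.8 → best response Passive.
Entrant against (Passive, Passive): payoffs 4.4, 3.9 → best response Passive.
Second Entrant against (Moderate, Passive): payoffs 1.8, 5.9 → best response Passive.
Second Entrant against (Moderate, Accommodate): payoffs 1.6, 3.7 → best response Passive.
Second Entrant against (Passive, Passive): payoffs 2, 0.5 → best response Moderate.
Second Entrant against (Passive, Accommodate): payoffs 5.2, 5.8 → best response Passive.
No profile is a mutual best response for all players.

No pure-strategy Nash equilibrium.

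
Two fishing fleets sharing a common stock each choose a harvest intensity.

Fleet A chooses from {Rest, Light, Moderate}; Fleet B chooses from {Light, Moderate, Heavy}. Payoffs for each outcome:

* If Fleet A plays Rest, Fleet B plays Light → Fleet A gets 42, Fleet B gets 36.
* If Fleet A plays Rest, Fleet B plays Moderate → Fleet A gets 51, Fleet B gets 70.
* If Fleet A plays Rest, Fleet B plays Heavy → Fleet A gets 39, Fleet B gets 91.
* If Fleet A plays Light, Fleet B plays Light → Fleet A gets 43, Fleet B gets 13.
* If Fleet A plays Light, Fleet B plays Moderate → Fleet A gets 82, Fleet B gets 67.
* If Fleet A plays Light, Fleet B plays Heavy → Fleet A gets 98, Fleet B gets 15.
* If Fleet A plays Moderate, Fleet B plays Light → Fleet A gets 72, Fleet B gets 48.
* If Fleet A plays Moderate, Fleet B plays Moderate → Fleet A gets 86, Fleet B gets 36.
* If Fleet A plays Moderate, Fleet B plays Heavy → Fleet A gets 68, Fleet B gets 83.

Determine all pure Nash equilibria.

This game has no pure Nash equilibrium.

Fleet A against Light: payoffs 42, 43, 72 → best response Moderate.
Fleet A against Moderate: payoffs 51, 82, 86 → best response Moderate.
Fleet A against Heavy: payoffs 39, 98, 68 → best response Light.
Fleet B against Rest: payoffs 36, 70, 91 → best response Heavy.
Fleet B against Light: payoffs 13, 67, 15 → best response Moderate.
Fleet B against Moderate: payoffs 48, 36, 83 → best response Heavy.
No profile is a mutual best response for all players.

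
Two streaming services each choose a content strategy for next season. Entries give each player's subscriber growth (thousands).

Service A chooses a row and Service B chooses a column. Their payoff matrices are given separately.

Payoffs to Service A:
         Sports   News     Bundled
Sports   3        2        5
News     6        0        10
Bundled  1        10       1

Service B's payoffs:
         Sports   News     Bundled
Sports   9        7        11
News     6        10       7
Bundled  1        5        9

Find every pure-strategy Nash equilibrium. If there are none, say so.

(Sports, Sports): Service A can switch to News (3 → 6). Not NE.
(Sports, News): Service A can switch to Bundled (2 → 10). Not NE.
(Sports, Bundled): Service A can switch to News (5 → 10). Not NE.
(News, Sports): Service B can switch to News (6 → 10). Not NE.
(News, News): Service A can switch to Sports (0 → 2). Not NE.
(News, Bundled): Service B can switch to News (7 → 10). Not NE.
(Bundled, Sports): Service A can switch to Sports (1 → 3). Not NE.
(Bundled, News): Service B can switch to Bundled (5 → 9). Not NE.
(The remaining 1 profile has a profitable deviation by the same check.)

This game has no pure Nash equilibrium.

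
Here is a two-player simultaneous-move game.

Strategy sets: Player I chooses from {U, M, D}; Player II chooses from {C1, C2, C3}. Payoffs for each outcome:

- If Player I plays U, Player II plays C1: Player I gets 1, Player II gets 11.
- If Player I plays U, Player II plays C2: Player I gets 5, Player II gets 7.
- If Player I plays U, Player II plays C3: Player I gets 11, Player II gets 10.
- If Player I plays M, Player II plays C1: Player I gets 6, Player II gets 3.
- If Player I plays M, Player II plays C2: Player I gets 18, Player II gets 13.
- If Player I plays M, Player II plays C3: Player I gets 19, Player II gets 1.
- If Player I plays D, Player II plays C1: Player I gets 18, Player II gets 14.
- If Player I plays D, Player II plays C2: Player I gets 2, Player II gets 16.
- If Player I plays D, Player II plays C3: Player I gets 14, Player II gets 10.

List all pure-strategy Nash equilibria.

For each player, find the best response to each opponent profile; mutual best responses are the pure NE.
Player I against C1: payoffs 1, 6, 18 → best response D.
Player I against C2: payoffs 5, 18, 2 → best response M.
Player I against C3: payoffs 11, 19, 14 → best response M.
Player II against U: payoffs 11, 7, 10 → best response C1.
Player II against M: payoffs 3, 13, 1 → best response C2.
Player II against D: payoffs 14, 16, 10 → best response C2.
Mutual best responses: (M, C2).

(M, C2)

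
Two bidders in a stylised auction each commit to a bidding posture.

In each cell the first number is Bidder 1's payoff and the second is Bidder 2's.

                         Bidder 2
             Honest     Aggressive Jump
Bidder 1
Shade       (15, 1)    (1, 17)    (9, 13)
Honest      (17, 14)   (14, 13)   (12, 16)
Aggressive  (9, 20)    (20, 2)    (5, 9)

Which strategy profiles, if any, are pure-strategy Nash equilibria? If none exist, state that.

Bidder 1 against Honest: payoffs 15, 17, 9 → best response Honest.
Bidder 1 against Aggressive: payoffs 1, 14, 20 → best response Aggressive.
Bidder 1 against Jump: payoffs 9, 12, 5 → best response Honest.
Bidder 2 against Shade: payoffs 1, 17, 13 → best response Aggressive.
Bidder 2 against Honest: payoffs 14, 13, 16 → best response Jump.
Bidder 2 against Aggressive: payoffs 20, 2, 9 → best response Honest.
Mutual best responses: (Honest, Jump).

Pure NE: (Honest, Jump)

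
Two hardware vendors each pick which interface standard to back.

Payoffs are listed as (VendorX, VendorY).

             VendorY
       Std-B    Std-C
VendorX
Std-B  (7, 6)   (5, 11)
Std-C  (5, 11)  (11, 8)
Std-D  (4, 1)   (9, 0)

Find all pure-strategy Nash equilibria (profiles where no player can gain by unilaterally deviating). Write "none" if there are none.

none

For each player, find the best response to each opponent profile; mutual best responses are the pure NE.
VendorX against Std-B: payoffs 7, 5, 4 → best response Std-B.
VendorX against Std-C: payoffs 5, 11, 9 → best response Std-C.
VendorY against Std-B: payoffs 6, 11 → best response Std-C.
VendorY against Std-C: payoffs 11, 8 → best response Std-B.
VendorY against Std-D: payoffs 1, 0 → best response Std-B.
No profile is a mutual best response for all players.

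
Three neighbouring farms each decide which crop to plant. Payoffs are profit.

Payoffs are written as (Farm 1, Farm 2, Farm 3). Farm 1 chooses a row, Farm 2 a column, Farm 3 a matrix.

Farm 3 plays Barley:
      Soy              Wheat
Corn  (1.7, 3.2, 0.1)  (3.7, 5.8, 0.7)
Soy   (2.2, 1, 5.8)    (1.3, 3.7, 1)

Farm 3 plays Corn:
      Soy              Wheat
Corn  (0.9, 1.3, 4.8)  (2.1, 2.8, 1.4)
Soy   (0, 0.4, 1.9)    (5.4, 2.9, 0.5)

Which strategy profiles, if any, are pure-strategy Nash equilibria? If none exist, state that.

Mark each player's best response to every combination of opponents' strategies; a profile where every player is best-responding is a pure Nash equilibrium.
Farm 1 against (Soy, Barley): payoffs 1.7, 2.2 → best response Soy.
Farm 1 against (Soy, Corn): payoffs 0.9, 0 → best response Corn.
Farm 1 against (Wheat, Barley): payoffs 3.7, 1.3 → best response Corn.
Farm 1 against (Wheat, Corn): payoffs 2.1, 5.4 → best response Soy.
Farm 2 against (Corn, Barley): payoffs 3.2, 5.8 → best response Wheat.
Farm 2 against (Corn, Corn): payoffs 1.3, 2.8 → best response Wheat.
Farm 2 against (Soy, Barley): payoffs 1, 3.7 → best response Wheat.
Farm 2 against (Soy, Corn): payoffs 0.4, 2.9 → best response Wheat.
Farm 3 against (Corn, Soy): payoffs 0.1, 4.8 → best response Corn.
Farm 3 against (Corn, Wheat): payoffs 0.7, 1.4 → best response Corn.
Farm 3 against (Soy, Soy): payoffs 5.8, 1.9 → best response Barley.
Farm 3 against (Soy, Wheat): payoffs 1, 0.5 → best response Barley.
No profile is a mutual best response for all players.

There is no pure-strategy Nash equilibrium.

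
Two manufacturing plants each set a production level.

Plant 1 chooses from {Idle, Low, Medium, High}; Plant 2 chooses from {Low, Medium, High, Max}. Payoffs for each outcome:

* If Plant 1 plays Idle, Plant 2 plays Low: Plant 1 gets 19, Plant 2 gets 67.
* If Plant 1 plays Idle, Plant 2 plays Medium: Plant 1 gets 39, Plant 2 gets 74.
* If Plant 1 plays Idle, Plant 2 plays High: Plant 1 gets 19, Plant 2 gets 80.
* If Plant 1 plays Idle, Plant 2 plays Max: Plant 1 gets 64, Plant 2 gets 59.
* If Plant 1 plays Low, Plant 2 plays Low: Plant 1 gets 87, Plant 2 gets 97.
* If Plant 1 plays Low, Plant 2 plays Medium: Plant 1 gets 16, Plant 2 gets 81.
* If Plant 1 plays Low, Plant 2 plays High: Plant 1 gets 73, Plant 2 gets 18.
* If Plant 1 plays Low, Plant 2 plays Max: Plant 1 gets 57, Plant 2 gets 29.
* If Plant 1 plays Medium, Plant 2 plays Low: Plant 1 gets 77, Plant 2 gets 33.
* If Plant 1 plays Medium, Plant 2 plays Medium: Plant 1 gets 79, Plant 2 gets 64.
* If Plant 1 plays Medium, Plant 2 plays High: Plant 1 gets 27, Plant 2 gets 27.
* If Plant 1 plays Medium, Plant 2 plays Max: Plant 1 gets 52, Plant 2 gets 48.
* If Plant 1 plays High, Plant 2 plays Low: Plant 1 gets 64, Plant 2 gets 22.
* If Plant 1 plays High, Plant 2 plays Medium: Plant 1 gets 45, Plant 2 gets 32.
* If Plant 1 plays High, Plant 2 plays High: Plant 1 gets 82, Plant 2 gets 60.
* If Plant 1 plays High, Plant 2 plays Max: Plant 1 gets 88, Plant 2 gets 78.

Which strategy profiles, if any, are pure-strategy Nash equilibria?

Mark each player's best response to every combination of opponents' strategies; a profile where every player is best-responding is a pure Nash equilibrium.
Plant 1 against Low: payoffs 19, 87, 77, 64 → best response Low.
Plant 1 against Medium: payoffs 39, 16, 79, 45 → best response Medium.
Plant 1 against High: payoffs 19, 73, 27, 82 → best response High.
Plant 1 against Max: payoffs 64, 57, 52, 88 → best response High.
Plant 2 against Idle: payoffs 67, 74, 80, 59 → best response High.
Plant 2 against Low: payoffs 97, 81, 18, 29 → best response Low.
Plant 2 against Medium: payoffs 33, 64, 27, 48 → best response Medium.
Plant 2 against High: payoffs 22, 32, 60, 78 → best response Max.
Mutual best responses: (Low, Low); (Medium, Medium); (High, Max).

Pure-strategy Nash equilibria: (Low, Low); (Medium, Medium); (High, Max)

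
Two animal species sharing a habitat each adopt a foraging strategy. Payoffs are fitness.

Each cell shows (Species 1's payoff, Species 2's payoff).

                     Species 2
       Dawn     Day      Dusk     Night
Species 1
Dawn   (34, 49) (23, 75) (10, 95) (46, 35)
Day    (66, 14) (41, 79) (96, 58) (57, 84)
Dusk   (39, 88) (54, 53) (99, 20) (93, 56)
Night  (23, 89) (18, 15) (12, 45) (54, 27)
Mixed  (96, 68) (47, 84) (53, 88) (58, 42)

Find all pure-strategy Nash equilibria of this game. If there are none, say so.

This game has no pure Nash equilibrium.

Species 1 against Dawn: payoffs 34, 66, 39, 23, 96 → best response Mixed.
Species 1 against Day: payoffs 23, 41, 54, 18, 47 → best response Dusk.
Species 1 against Dusk: payoffs 10, 96, 99, 12, 53 → best response Dusk.
Species 1 against Night: payoffs 46, 57, 93, 54, 58 → best response Dusk.
Species 2 against Dawn: payoffs 49, 75, 95, 35 → best response Dusk.
Species 2 against Day: payoffs 14, 79, 58, 84 → best response Night.
Species 2 against Dusk: payoffs 88, 53, 20, 56 → best response Dawn.
Species 2 against Night: payoffs 89, 15, 45, 27 → best response Dawn.
Species 2 against Mixed: payoffs 68, 84, 88, 42 → best response Dusk.
No profile is a mutual best response for all players.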